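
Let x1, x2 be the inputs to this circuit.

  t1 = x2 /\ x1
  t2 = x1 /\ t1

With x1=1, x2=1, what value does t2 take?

1

t1 = 1 /\ 1 = 1
t2 = 1 /\ 1 = 1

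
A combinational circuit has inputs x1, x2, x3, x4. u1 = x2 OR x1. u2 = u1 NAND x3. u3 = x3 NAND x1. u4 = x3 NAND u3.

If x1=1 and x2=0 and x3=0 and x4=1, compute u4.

1

u3 = 0 NAND 1 = 1
u4 = 0 NAND 1 = 1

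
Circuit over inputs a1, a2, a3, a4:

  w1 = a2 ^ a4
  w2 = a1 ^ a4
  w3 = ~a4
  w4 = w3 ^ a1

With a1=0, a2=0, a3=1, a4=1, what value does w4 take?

0

w3 = ~1 = 0
w4 = 0 ^ 0 = 0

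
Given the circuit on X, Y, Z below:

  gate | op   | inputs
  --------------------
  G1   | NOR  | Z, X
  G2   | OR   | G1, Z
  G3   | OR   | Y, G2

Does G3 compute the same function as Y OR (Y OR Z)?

G1 = Z NOR X
G2 = G1 OR Z = (Z NOR X) OR Z
G3 = Y OR G2 = Y OR ((Z NOR X) OR Z)
At X=0, Y=0, Z=0: circuit gives 1, formula gives 0.

No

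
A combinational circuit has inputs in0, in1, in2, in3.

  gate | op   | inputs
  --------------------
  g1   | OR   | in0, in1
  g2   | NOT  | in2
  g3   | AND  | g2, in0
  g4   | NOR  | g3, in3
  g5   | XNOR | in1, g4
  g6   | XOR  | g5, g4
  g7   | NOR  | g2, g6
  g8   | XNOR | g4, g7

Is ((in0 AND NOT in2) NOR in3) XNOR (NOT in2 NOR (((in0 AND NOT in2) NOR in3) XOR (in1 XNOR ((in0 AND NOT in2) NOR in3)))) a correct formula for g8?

g2 = NOT in2
g3 = g2 AND in0 = NOT in2 AND in0
g4 = g3 NOR in3 = (NOT in2 AND in0) NOR in3
g5 = in1 XNOR g4 = in1 XNOR ((NOT in2 AND in0) NOR in3)
g6 = g5 XOR g4 = (in1 XNOR ((NOT in2 AND in0) NOR in3)) XOR ((NOT in2 AND in0) NOR in3)
g7 = g2 NOR g6 = NOT in2 NOR ((in1 XNOR ((NOT in2 AND in0) NOR in3)) XOR ((NOT in2 AND in0) NOR in3))
g8 = g4 XNOR g7 = ((NOT in2 AND in0) NOR in3) XNOR (NOT in2 NOR ((in1 XNOR ((NOT in2 AND in0) NOR in3)) XOR ((NOT in2 AND in0) NOR in3)))
At in0=0, in1=0, in2=0, in3=0: circuit gives 0, formula gives 0.
At in0=0, in1=0, in2=0, in3=1: circuit gives 1, formula gives 1.
Agrees on all 16 inputs.

Yes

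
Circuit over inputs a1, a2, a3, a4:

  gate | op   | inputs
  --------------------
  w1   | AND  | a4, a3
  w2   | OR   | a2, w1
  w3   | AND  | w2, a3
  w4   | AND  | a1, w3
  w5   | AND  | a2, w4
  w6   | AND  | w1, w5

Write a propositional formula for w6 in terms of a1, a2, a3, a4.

w1 = a4 AND a3
w2 = a2 OR w1 = a2 OR (a4 AND a3)
w3 = w2 AND a3 = (a2 OR (a4 AND a3)) AND a3
w4 = a1 AND w3 = a1 AND ((a2 OR (a4 AND a3)) AND a3)
w5 = a2 AND w4 = a2 AND (a1 AND ((a2 OR (a4 AND a3)) AND a3))
w6 = w1 AND w5 = (a4 AND a3) AND (a2 AND (a1 AND ((a2 OR (a4 AND a3)) AND a3)))

(a4 AND a3) AND (a2 AND (a1 AND ((a2 OR (a4 AND a3)) AND a3)))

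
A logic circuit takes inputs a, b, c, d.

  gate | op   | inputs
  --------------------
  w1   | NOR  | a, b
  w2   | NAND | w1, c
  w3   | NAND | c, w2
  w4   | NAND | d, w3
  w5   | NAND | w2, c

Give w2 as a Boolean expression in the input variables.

(a NOR b) NAND c

w1 = a NOR b
w2 = w1 NAND c = (a NOR b) NAND c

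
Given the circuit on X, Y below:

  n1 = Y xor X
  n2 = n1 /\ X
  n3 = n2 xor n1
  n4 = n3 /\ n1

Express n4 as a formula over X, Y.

(((Y xor X) /\ X) xor (Y xor X)) /\ (Y xor X)

n1 = Y xor X
n2 = n1 /\ X = (Y xor X) /\ X
n3 = n2 xor n1 = ((Y xor X) /\ X) xor (Y xor X)
n4 = n3 /\ n1 = (((Y xor X) /\ X) xor (Y xor X)) /\ (Y xor X)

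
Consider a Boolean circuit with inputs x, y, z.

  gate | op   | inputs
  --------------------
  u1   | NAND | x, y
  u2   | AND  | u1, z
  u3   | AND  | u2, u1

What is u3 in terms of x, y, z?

((x NAND y) AND z) AND (x NAND y)

u1 = x NAND y
u2 = u1 AND z = (x NAND y) AND z
u3 = u2 AND u1 = ((x NAND y) AND z) AND (x NAND y)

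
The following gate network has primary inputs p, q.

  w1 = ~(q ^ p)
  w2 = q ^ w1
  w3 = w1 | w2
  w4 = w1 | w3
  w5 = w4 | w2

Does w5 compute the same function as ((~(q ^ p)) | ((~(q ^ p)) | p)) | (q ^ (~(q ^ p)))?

w1 = ~(q ^ p)
w2 = q ^ w1 = q ^ (~(q ^ p))
w3 = w1 | w2 = (~(q ^ p)) | (q ^ (~(q ^ p)))
w4 = w1 | w3 = (~(q ^ p)) | ((~(q ^ p)) | (q ^ (~(q ^ p))))
w5 = w4 | w2 = ((~(q ^ p)) | ((~(q ^ p)) | (q ^ (~(q ^ p))))) | (q ^ (~(q ^ p)))
At p=1, q=0: circuit gives 0, formula gives 1.

No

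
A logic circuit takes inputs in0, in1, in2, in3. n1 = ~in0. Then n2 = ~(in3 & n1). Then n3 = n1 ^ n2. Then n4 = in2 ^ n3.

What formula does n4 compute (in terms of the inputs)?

n1 = ~in0
n2 = ~(in3 & n1) = ~(in3 & ~in0)
n3 = n1 ^ n2 = ~in0 ^ (~(in3 & ~in0))
n4 = in2 ^ n3 = in2 ^ (~in0 ^ (~(in3 & ~in0)))

in2 ^ (~in0 ^ (~(in3 & ~in0)))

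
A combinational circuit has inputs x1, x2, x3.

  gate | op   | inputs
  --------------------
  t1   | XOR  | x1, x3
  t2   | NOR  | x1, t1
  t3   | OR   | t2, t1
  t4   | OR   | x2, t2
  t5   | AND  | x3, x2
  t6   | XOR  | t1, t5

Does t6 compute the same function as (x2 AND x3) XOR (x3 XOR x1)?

Yes

t1 = x1 XOR x3
t5 = x3 AND x2
t6 = t1 XOR t5 = (x1 XOR x3) XOR (x3 AND x2)
At x1=0, x2=0, x3=0: circuit gives 0, formula gives 0.
At x1=0, x2=0, x3=1: circuit gives 1, formula gives 1.
Agrees on all 8 inputs.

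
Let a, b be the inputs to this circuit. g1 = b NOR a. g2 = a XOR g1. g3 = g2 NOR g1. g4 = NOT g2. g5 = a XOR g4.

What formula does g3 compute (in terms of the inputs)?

(a XOR (b NOR a)) NOR (b NOR a)

g1 = b NOR a
g2 = a XOR g1 = a XOR (b NOR a)
g3 = g2 NOR g1 = (a XOR (b NOR a)) NOR (b NOR a)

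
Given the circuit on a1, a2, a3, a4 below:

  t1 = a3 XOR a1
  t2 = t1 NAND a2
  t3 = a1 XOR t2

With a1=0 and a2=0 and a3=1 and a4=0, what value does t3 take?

1

t1 = 1 XOR 0 = 1
t2 = 1 NAND 0 = 1
t3 = 0 XOR 1 = 1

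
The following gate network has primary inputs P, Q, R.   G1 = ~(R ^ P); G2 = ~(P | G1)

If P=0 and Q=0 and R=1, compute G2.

G1 = ~(1 ^ 0) = 0
G2 = ~(0 | 0) = 1

1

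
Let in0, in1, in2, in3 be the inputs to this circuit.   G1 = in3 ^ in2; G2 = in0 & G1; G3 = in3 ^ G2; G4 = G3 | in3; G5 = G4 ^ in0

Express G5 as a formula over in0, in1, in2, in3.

((in3 ^ (in0 & (in3 ^ in2))) | in3) ^ in0

G1 = in3 ^ in2
G2 = in0 & G1 = in0 & (in3 ^ in2)
G3 = in3 ^ G2 = in3 ^ (in0 & (in3 ^ in2))
G4 = G3 | in3 = (in3 ^ (in0 & (in3 ^ in2))) | in3
G5 = G4 ^ in0 = ((in3 ^ (in0 & (in3 ^ in2))) | in3) ^ in0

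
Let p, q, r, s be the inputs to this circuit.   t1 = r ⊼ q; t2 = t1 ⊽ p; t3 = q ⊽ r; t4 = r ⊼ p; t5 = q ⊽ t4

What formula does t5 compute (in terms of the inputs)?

t4 = r ⊼ p
t5 = q ⊽ t4 = q ⊽ (r ⊼ p)

q ⊽ (r ⊼ p)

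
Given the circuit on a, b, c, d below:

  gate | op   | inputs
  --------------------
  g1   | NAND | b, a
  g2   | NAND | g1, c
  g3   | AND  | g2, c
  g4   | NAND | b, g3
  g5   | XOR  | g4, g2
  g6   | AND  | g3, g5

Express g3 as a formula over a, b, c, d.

((b NAND a) NAND c) AND c

g1 = b NAND a
g2 = g1 NAND c = (b NAND a) NAND c
g3 = g2 AND c = ((b NAND a) NAND c) AND c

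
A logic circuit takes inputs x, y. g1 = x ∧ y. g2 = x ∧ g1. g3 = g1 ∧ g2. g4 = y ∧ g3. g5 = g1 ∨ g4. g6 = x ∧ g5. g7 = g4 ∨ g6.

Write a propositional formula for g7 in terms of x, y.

g1 = x ∧ y
g2 = x ∧ g1 = x ∧ (x ∧ y)
g3 = g1 ∧ g2 = (x ∧ y) ∧ (x ∧ (x ∧ y))
g4 = y ∧ g3 = y ∧ ((x ∧ y) ∧ (x ∧ (x ∧ y)))
g5 = g1 ∨ g4 = (x ∧ y) ∨ (y ∧ ((x ∧ y) ∧ (x ∧ (x ∧ y))))
g6 = x ∧ g5 = x ∧ ((x ∧ y) ∨ (y ∧ ((x ∧ y) ∧ (x ∧ (x ∧ y)))))
g7 = g4 ∨ g6 = (y ∧ ((x ∧ y) ∧ (x ∧ (x ∧ y)))) ∨ (x ∧ ((x ∧ y) ∨ (y ∧ ((x ∧ y) ∧ (x ∧ (x ∧ y))))))

(y ∧ ((x ∧ y) ∧ (x ∧ (x ∧ y)))) ∨ (x ∧ ((x ∧ y) ∨ (y ∧ ((x ∧ y) ∧ (x ∧ (x ∧ y))))))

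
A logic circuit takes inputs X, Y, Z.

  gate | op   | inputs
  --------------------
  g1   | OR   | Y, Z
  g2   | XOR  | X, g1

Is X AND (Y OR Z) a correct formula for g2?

g1 = Y OR Z
g2 = X XOR g1 = X XOR (Y OR Z)
At X=0, Y=0, Z=1: circuit gives 1, formula gives 0.

No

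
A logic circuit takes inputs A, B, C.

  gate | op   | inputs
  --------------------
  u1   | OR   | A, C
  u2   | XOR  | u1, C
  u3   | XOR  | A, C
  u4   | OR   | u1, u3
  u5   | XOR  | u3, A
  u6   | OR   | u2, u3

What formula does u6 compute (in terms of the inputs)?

((A OR C) XOR C) OR (A XOR C)

u1 = A OR C
u2 = u1 XOR C = (A OR C) XOR C
u3 = A XOR C
u6 = u2 OR u3 = ((A OR C) XOR C) OR (A XOR C)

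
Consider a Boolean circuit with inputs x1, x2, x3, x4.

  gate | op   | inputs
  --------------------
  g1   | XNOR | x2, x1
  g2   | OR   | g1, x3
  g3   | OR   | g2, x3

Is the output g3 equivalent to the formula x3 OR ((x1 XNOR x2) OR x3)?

Yes

g1 = x2 XNOR x1
g2 = g1 OR x3 = (x2 XNOR x1) OR x3
g3 = g2 OR x3 = ((x2 XNOR x1) OR x3) OR x3
At x1=0, x2=1, x3=0, x4=0: circuit gives 0, formula gives 0.
At x1=0, x2=0, x3=0, x4=0: circuit gives 1, formula gives 1.
Agrees on all 16 inputs.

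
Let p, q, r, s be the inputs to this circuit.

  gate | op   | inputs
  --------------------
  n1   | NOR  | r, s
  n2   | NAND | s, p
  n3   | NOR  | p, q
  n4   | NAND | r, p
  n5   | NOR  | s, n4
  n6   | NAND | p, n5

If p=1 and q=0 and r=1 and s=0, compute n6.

n4 = 1 NAND 1 = 0
n5 = 0 NOR 0 = 1
n6 = 1 NAND 1 = 0

0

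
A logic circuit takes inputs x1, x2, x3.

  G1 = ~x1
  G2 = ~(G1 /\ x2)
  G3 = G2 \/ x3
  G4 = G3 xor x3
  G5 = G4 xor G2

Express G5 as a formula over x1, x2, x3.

G1 = ~x1
G2 = ~(G1 /\ x2) = ~(~x1 /\ x2)
G3 = G2 \/ x3 = (~(~x1 /\ x2)) \/ x3
G4 = G3 xor x3 = ((~(~x1 /\ x2)) \/ x3) xor x3
G5 = G4 xor G2 = (((~(~x1 /\ x2)) \/ x3) xor x3) xor (~(~x1 /\ x2))

(((~(~x1 /\ x2)) \/ x3) xor x3) xor (~(~x1 /\ x2))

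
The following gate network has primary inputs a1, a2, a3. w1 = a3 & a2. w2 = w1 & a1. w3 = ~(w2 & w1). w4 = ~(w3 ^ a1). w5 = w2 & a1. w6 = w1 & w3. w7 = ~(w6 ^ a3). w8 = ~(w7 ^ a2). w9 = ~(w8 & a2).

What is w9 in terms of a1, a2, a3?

w1 = a3 & a2
w2 = w1 & a1 = (a3 & a2) & a1
w3 = ~(w2 & w1) = ~(((a3 & a2) & a1) & (a3 & a2))
w6 = w1 & w3 = (a3 & a2) & (~(((a3 & a2) & a1) & (a3 & a2)))
w7 = ~(w6 ^ a3) = ~(((a3 & a2) & (~(((a3 & a2) & a1) & (a3 & a2)))) ^ a3)
w8 = ~(w7 ^ a2) = ~((~(((a3 & a2) & (~(((a3 & a2) & a1) & (a3 & a2)))) ^ a3)) ^ a2)
w9 = ~(w8 & a2) = ~((~((~(((a3 & a2) & (~(((a3 & a2) & a1) & (a3 & a2)))) ^ a3)) ^ a2)) & a2)

~((~((~(((a3 & a2) & (~(((a3 & a2) & a1) & (a3 & a2)))) ^ a3)) ^ a2)) & a2)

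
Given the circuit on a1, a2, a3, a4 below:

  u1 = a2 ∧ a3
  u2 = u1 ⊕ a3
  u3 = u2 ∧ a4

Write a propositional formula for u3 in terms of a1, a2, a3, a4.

u1 = a2 ∧ a3
u2 = u1 ⊕ a3 = (a2 ∧ a3) ⊕ a3
u3 = u2 ∧ a4 = ((a2 ∧ a3) ⊕ a3) ∧ a4

((a2 ∧ a3) ⊕ a3) ∧ a4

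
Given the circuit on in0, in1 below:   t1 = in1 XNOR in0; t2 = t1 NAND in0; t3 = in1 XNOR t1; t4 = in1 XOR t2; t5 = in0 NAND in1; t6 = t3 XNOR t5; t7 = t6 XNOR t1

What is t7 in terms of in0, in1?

((in1 XNOR (in1 XNOR in0)) XNOR (in0 NAND in1)) XNOR (in1 XNOR in0)

t1 = in1 XNOR in0
t3 = in1 XNOR t1 = in1 XNOR (in1 XNOR in0)
t5 = in0 NAND in1
t6 = t3 XNOR t5 = (in1 XNOR (in1 XNOR in0)) XNOR (in0 NAND in1)
t7 = t6 XNOR t1 = ((in1 XNOR (in1 XNOR in0)) XNOR (in0 NAND in1)) XNOR (in1 XNOR in0)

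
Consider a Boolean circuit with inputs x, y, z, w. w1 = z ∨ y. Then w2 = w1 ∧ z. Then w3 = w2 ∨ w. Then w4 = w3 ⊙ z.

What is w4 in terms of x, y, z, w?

w1 = z ∨ y
w2 = w1 ∧ z = (z ∨ y) ∧ z
w3 = w2 ∨ w = ((z ∨ y) ∧ z) ∨ w
w4 = w3 ⊙ z = (((z ∨ y) ∧ z) ∨ w) ⊙ z

(((z ∨ y) ∧ z) ∨ w) ⊙ z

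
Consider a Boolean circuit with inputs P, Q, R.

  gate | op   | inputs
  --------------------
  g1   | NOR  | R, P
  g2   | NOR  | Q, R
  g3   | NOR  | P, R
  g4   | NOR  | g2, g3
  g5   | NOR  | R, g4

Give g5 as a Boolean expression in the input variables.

g2 = Q NOR R
g3 = P NOR R
g4 = g2 NOR g3 = (Q NOR R) NOR (P NOR R)
g5 = R NOR g4 = R NOR ((Q NOR R) NOR (P NOR R))

R NOR ((Q NOR R) NOR (P NOR R))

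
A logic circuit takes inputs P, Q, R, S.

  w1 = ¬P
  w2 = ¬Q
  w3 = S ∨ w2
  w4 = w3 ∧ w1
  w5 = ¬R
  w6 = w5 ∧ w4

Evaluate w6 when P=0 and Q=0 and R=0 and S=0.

w1 = ¬0 = 1
w2 = ¬0 = 1
w3 = 0 ∨ 1 = 1
w4 = 1 ∧ 1 = 1
w5 = ¬0 = 1
w6 = 1 ∧ 1 = 1

1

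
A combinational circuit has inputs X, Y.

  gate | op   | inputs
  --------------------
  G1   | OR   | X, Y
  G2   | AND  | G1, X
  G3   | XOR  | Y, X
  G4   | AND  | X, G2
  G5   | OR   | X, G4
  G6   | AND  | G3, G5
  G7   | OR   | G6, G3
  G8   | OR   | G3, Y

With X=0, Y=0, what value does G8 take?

0

G3 = 0 XOR 0 = 0
G8 = 0 OR 0 = 0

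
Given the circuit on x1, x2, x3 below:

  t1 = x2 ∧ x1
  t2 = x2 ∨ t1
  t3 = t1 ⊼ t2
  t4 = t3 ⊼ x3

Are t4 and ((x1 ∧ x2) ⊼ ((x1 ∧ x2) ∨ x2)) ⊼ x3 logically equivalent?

t1 = x2 ∧ x1
t2 = x2 ∨ t1 = x2 ∨ (x2 ∧ x1)
t3 = t1 ⊼ t2 = (x2 ∧ x1) ⊼ (x2 ∨ (x2 ∧ x1))
t4 = t3 ⊼ x3 = ((x2 ∧ x1) ⊼ (x2 ∨ (x2 ∧ x1))) ⊼ x3
At x1=0, x2=0, x3=1: circuit gives 0, formula gives 0.
At x1=0, x2=0, x3=0: circuit gives 1, formula gives 1.
Agrees on all 8 inputs.

Yes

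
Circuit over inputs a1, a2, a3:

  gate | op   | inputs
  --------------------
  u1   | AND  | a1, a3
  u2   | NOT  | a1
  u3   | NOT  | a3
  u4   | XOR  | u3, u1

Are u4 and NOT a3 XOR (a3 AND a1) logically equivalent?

u1 = a1 AND a3
u3 = NOT a3
u4 = u3 XOR u1 = NOT a3 XOR (a1 AND a3)
At a1=0, a2=0, a3=1: circuit gives 0, formula gives 0.
At a1=0, a2=0, a3=0: circuit gives 1, formula gives 1.
Agrees on all 8 inputs.

Yes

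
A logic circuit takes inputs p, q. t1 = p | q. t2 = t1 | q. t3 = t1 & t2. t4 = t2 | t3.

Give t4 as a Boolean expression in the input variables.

t1 = p | q
t2 = t1 | q = (p | q) | q
t3 = t1 & t2 = (p | q) & ((p | q) | q)
t4 = t2 | t3 = ((p | q) | q) | ((p | q) & ((p | q) | q))

((p | q) | q) | ((p | q) & ((p | q) | q))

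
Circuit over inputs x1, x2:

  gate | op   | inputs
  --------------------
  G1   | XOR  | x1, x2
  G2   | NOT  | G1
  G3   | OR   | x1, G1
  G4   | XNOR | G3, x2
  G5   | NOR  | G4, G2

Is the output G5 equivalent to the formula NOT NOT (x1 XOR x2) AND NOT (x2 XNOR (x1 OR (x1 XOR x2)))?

G1 = x1 XOR x2
G2 = NOT G1 = NOT (x1 XOR x2)
G3 = x1 OR G1 = x1 OR (x1 XOR x2)
G4 = G3 XNOR x2 = (x1 OR (x1 XOR x2)) XNOR x2
G5 = G4 NOR G2 = ((x1 OR (x1 XOR x2)) XNOR x2) NOR NOT (x1 XOR x2)
At x1=0, x2=0: circuit gives 0, formula gives 0.
At x1=1, x2=0: circuit gives 1, formula gives 1.
Agrees on all 4 inputs.

Yes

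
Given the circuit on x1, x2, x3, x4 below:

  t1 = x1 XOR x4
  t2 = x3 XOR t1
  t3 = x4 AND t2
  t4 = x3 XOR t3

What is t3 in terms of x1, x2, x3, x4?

t1 = x1 XOR x4
t2 = x3 XOR t1 = x3 XOR (x1 XOR x4)
t3 = x4 AND t2 = x4 AND (x3 XOR (x1 XOR x4))

x4 AND (x3 XOR (x1 XOR x4))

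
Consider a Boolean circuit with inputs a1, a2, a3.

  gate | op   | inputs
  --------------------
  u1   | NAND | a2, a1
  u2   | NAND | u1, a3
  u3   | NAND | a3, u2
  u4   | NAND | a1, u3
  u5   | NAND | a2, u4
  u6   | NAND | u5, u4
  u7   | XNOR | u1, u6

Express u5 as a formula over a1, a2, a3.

a2 NAND (a1 NAND (a3 NAND ((a2 NAND a1) NAND a3)))

u1 = a2 NAND a1
u2 = u1 NAND a3 = (a2 NAND a1) NAND a3
u3 = a3 NAND u2 = a3 NAND ((a2 NAND a1) NAND a3)
u4 = a1 NAND u3 = a1 NAND (a3 NAND ((a2 NAND a1) NAND a3))
u5 = a2 NAND u4 = a2 NAND (a1 NAND (a3 NAND ((a2 NAND a1) NAND a3)))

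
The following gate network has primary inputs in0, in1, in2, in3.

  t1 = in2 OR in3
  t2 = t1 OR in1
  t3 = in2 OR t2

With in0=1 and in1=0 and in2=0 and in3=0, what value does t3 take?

t1 = 0 OR 0 = 0
t2 = 0 OR 0 = 0
t3 = 0 OR 0 = 0

0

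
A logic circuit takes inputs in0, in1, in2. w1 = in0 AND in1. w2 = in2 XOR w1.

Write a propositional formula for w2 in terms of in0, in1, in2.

in2 XOR (in0 AND in1)

w1 = in0 AND in1
w2 = in2 XOR w1 = in2 XOR (in0 AND in1)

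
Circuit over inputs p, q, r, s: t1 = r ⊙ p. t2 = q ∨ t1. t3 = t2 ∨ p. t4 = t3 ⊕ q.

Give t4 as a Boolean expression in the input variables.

t1 = r ⊙ p
t2 = q ∨ t1 = q ∨ (r ⊙ p)
t3 = t2 ∨ p = (q ∨ (r ⊙ p)) ∨ p
t4 = t3 ⊕ q = ((q ∨ (r ⊙ p)) ∨ p) ⊕ q

((q ∨ (r ⊙ p)) ∨ p) ⊕ q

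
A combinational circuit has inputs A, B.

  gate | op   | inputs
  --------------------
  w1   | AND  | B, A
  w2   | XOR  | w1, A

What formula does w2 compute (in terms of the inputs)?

w1 = B AND A
w2 = w1 XOR A = (B AND A) XOR A

(B AND A) XOR A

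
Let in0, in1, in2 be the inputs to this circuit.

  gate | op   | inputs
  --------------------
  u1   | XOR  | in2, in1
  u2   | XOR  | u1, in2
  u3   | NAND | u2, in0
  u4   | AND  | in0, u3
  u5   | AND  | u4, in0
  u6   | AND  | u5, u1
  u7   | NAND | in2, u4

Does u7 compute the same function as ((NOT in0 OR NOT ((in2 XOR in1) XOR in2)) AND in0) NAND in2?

u1 = in2 XOR in1
u2 = u1 XOR in2 = (in2 XOR in1) XOR in2
u3 = u2 NAND in0 = ((in2 XOR in1) XOR in2) NAND in0
u4 = in0 AND u3 = in0 AND (((in2 XOR in1) XOR in2) NAND in0)
u7 = in2 NAND u4 = in2 NAND (in0 AND (((in2 XOR in1) XOR in2) NAND in0))
At in0=1, in1=0, in2=1: circuit gives 0, formula gives 0.
At in0=0, in1=0, in2=0: circuit gives 1, formula gives 1.
Agrees on all 8 inputs.

Yes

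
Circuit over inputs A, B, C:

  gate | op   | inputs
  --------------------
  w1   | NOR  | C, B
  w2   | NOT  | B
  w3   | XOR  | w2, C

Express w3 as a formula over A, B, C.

NOT B XOR C

w2 = NOT B
w3 = w2 XOR C = NOT B XOR C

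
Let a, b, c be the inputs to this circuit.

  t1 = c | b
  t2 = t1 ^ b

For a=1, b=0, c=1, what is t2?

1

t1 = 1 | 0 = 1
t2 = 1 ^ 0 = 1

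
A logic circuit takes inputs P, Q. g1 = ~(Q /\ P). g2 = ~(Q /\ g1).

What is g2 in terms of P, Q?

g1 = ~(Q /\ P)
g2 = ~(Q /\ g1) = ~(Q /\ (~(Q /\ P)))

~(Q /\ (~(Q /\ P)))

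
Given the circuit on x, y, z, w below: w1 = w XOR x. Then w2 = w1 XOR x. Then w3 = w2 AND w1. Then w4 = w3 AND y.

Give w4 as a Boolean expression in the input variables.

w1 = w XOR x
w2 = w1 XOR x = (w XOR x) XOR x
w3 = w2 AND w1 = ((w XOR x) XOR x) AND (w XOR x)
w4 = w3 AND y = (((w XOR x) XOR x) AND (w XOR x)) AND y

(((w XOR x) XOR x) AND (w XOR x)) AND y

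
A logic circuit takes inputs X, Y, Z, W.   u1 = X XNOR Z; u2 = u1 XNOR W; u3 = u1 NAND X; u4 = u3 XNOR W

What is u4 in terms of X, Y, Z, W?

u1 = X XNOR Z
u3 = u1 NAND X = (X XNOR Z) NAND X
u4 = u3 XNOR W = ((X XNOR Z) NAND X) XNOR W

((X XNOR Z) NAND X) XNOR W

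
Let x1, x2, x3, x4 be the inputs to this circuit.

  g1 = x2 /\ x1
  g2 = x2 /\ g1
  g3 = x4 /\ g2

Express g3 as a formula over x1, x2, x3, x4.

g1 = x2 /\ x1
g2 = x2 /\ g1 = x2 /\ (x2 /\ x1)
g3 = x4 /\ g2 = x4 /\ (x2 /\ (x2 /\ x1))

x4 /\ (x2 /\ (x2 /\ x1))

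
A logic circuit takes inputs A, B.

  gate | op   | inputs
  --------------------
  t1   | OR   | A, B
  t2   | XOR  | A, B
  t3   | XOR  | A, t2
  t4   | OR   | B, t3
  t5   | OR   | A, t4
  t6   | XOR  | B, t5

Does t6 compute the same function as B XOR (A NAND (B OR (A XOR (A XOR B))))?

No

t2 = A XOR B
t3 = A XOR t2 = A XOR (A XOR B)
t4 = B OR t3 = B OR (A XOR (A XOR B))
t5 = A OR t4 = A OR (B OR (A XOR (A XOR B)))
t6 = B XOR t5 = B XOR (A OR (B OR (A XOR (A XOR B))))
At A=0, B=0: circuit gives 0, formula gives 1.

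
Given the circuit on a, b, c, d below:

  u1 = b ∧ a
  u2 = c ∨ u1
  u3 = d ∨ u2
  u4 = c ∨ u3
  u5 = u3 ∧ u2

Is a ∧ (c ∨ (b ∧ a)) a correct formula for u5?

u1 = b ∧ a
u2 = c ∨ u1 = c ∨ (b ∧ a)
u3 = d ∨ u2 = d ∨ (c ∨ (b ∧ a))
u5 = u3 ∧ u2 = (d ∨ (c ∨ (b ∧ a))) ∧ (c ∨ (b ∧ a))
At a=0, b=0, c=1, d=0: circuit gives 1, formula gives 0.

No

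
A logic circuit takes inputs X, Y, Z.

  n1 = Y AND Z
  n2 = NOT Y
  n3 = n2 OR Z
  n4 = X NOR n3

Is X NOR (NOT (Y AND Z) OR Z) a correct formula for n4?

No

n2 = NOT Y
n3 = n2 OR Z = NOT Y OR Z
n4 = X NOR n3 = X NOR (NOT Y OR Z)
At X=0, Y=1, Z=0: circuit gives 1, formula gives 0.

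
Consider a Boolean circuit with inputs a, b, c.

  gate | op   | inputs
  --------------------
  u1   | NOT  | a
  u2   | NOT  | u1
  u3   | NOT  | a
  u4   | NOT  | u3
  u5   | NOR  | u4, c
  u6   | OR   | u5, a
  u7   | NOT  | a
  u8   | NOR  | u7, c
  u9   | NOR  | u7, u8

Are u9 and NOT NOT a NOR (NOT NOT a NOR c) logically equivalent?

u7 = NOT a
u8 = u7 NOR c = NOT a NOR c
u9 = u7 NOR u8 = NOT a NOR (NOT a NOR c)
At a=0, b=0, c=1: circuit gives 0, formula gives 1.

No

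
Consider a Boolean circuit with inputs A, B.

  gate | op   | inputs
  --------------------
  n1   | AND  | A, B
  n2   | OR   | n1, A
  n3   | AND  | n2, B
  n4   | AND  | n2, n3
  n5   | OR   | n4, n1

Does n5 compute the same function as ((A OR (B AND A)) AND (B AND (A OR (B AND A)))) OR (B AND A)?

Yes

n1 = A AND B
n2 = n1 OR A = (A AND B) OR A
n3 = n2 AND B = ((A AND B) OR A) AND B
n4 = n2 AND n3 = ((A AND B) OR A) AND (((A AND B) OR A) AND B)
n5 = n4 OR n1 = (((A AND B) OR A) AND (((A AND B) OR A) AND B)) OR (A AND B)
At A=0, B=0: circuit gives 0, formula gives 0.
At A=1, B=1: circuit gives 1, formula gives 1.
Agrees on all 4 inputs.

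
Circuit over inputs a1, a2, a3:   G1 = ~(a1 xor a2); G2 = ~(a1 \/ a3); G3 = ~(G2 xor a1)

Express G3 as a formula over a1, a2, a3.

~((~(a1 \/ a3)) xor a1)

G2 = ~(a1 \/ a3)
G3 = ~(G2 xor a1) = ~((~(a1 \/ a3)) xor a1)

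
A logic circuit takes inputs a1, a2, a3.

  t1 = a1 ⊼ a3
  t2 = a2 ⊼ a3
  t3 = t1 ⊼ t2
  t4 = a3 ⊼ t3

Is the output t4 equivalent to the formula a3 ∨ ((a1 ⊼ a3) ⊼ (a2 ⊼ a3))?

No

t1 = a1 ⊼ a3
t2 = a2 ⊼ a3
t3 = t1 ⊼ t2 = (a1 ⊼ a3) ⊼ (a2 ⊼ a3)
t4 = a3 ⊼ t3 = a3 ⊼ ((a1 ⊼ a3) ⊼ (a2 ⊼ a3))
At a1=0, a2=0, a3=0: circuit gives 1, formula gives 0.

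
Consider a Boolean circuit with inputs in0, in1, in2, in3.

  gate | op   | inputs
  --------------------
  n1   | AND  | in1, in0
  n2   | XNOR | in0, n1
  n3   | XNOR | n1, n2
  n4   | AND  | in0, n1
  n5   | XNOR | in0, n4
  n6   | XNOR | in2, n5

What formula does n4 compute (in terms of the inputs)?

n1 = in1 AND in0
n4 = in0 AND n1 = in0 AND (in1 AND in0)

in0 AND (in1 AND in0)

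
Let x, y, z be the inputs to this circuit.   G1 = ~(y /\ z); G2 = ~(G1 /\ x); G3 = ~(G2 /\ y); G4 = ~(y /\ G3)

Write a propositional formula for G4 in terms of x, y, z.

~(y /\ (~((~((~(y /\ z)) /\ x)) /\ y)))

G1 = ~(y /\ z)
G2 = ~(G1 /\ x) = ~((~(y /\ z)) /\ x)
G3 = ~(G2 /\ y) = ~((~((~(y /\ z)) /\ x)) /\ y)
G4 = ~(y /\ G3) = ~(y /\ (~((~((~(y /\ z)) /\ x)) /\ y)))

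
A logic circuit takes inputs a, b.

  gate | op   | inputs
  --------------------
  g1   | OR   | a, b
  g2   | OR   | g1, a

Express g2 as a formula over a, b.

g1 = a OR b
g2 = g1 OR a = (a OR b) OR a

(a OR b) OR a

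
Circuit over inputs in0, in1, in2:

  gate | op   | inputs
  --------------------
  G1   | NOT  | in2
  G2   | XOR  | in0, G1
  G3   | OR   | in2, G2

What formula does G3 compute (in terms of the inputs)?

G1 = NOT in2
G2 = in0 XOR G1 = in0 XOR NOT in2
G3 = in2 OR G2 = in2 OR (in0 XOR NOT in2)

in2 OR (in0 XOR NOT in2)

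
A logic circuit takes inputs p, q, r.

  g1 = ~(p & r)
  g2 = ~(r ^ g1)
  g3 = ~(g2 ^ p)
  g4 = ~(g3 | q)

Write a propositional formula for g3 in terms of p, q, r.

g1 = ~(p & r)
g2 = ~(r ^ g1) = ~(r ^ (~(p & r)))
g3 = ~(g2 ^ p) = ~((~(r ^ (~(p & r)))) ^ p)

~((~(r ^ (~(p & r)))) ^ p)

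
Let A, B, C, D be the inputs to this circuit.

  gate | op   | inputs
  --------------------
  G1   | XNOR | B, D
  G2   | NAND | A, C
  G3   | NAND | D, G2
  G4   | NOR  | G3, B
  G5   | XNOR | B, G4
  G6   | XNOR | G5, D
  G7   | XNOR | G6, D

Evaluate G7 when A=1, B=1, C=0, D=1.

G2 = 1 NAND 0 = 1
G3 = 1 NAND 1 = 0
G4 = 0 NOR 1 = 0
G5 = 1 XNOR 0 = 0
G6 = 0 XNOR 1 = 0
G7 = 0 XNOR 1 = 0

0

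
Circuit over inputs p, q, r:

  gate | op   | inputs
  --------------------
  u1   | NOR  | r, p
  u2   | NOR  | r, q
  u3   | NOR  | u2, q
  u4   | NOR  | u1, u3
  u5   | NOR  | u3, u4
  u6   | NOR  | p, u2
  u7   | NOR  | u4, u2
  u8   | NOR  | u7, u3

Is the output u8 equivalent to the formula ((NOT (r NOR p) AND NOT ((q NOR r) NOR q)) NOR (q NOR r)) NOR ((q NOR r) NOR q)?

Yes

u1 = r NOR p
u2 = r NOR q
u3 = u2 NOR q = (r NOR q) NOR q
u4 = u1 NOR u3 = (r NOR p) NOR ((r NOR q) NOR q)
u7 = u4 NOR u2 = ((r NOR p) NOR ((r NOR q) NOR q)) NOR (r NOR q)
u8 = u7 NOR u3 = (((r NOR p) NOR ((r NOR q) NOR q)) NOR (r NOR q)) NOR ((r NOR q) NOR q)
At p=0, q=0, r=1: circuit gives 0, formula gives 0.
At p=0, q=0, r=0: circuit gives 1, formula gives 1.
Agrees on all 8 inputs.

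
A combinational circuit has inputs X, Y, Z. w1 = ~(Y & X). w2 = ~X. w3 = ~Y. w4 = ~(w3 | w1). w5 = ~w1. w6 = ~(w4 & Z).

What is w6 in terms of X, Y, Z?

~((~(~Y | (~(Y & X)))) & Z)

w1 = ~(Y & X)
w3 = ~Y
w4 = ~(w3 | w1) = ~(~Y | (~(Y & X)))
w6 = ~(w4 & Z) = ~((~(~Y | (~(Y & X)))) & Z)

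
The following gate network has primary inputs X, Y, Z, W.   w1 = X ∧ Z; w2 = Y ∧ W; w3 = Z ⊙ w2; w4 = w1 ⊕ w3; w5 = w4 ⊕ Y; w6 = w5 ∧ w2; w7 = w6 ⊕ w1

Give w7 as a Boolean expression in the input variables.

w1 = X ∧ Z
w2 = Y ∧ W
w3 = Z ⊙ w2 = Z ⊙ (Y ∧ W)
w4 = w1 ⊕ w3 = (X ∧ Z) ⊕ (Z ⊙ (Y ∧ W))
w5 = w4 ⊕ Y = ((X ∧ Z) ⊕ (Z ⊙ (Y ∧ W))) ⊕ Y
w6 = w5 ∧ w2 = (((X ∧ Z) ⊕ (Z ⊙ (Y ∧ W))) ⊕ Y) ∧ (Y ∧ W)
w7 = w6 ⊕ w1 = ((((X ∧ Z) ⊕ (Z ⊙ (Y ∧ W))) ⊕ Y) ∧ (Y ∧ W)) ⊕ (X ∧ Z)

((((X ∧ Z) ⊕ (Z ⊙ (Y ∧ W))) ⊕ Y) ∧ (Y ∧ W)) ⊕ (X ∧ Z)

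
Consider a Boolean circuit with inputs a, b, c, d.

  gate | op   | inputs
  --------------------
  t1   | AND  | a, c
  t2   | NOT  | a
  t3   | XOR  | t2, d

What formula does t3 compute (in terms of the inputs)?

t2 = NOT a
t3 = t2 XOR d = NOT a XOR d

NOT a XOR d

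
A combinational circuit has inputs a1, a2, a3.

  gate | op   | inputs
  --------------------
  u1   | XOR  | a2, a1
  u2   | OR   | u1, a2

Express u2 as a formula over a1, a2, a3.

(a2 XOR a1) OR a2

u1 = a2 XOR a1
u2 = u1 OR a2 = (a2 XOR a1) OR a2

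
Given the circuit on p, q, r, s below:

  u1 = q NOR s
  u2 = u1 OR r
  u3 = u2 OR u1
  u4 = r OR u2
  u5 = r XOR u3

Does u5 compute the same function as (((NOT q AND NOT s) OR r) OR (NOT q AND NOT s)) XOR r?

Yes

u1 = q NOR s
u2 = u1 OR r = (q NOR s) OR r
u3 = u2 OR u1 = ((q NOR s) OR r) OR (q NOR s)
u5 = r XOR u3 = r XOR (((q NOR s) OR r) OR (q NOR s))
At p=0, q=0, r=0, s=1: circuit gives 0, formula gives 0.
At p=0, q=0, r=0, s=0: circuit gives 1, formula gives 1.
Agrees on all 16 inputs.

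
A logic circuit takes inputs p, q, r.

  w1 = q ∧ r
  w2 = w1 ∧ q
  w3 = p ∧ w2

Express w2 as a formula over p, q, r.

(q ∧ r) ∧ q

w1 = q ∧ r
w2 = w1 ∧ q = (q ∧ r) ∧ q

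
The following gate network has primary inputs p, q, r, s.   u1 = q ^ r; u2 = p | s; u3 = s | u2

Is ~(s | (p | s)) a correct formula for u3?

u2 = p | s
u3 = s | u2 = s | (p | s)
At p=0, q=0, r=0, s=0: circuit gives 0, formula gives 1.

No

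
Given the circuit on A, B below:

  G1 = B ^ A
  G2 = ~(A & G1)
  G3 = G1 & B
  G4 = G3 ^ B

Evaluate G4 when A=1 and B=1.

1

G1 = 1 ^ 1 = 0
G3 = 0 & 1 = 0
G4 = 0 ^ 1 = 1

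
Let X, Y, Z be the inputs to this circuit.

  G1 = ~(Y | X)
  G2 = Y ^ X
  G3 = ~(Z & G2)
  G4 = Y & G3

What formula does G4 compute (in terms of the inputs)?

G2 = Y ^ X
G3 = ~(Z & G2) = ~(Z & (Y ^ X))
G4 = Y & G3 = Y & (~(Z & (Y ^ X)))

Y & (~(Z & (Y ^ X)))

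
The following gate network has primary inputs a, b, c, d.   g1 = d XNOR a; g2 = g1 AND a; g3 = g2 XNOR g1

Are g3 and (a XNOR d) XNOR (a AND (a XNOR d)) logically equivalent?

Yes

g1 = d XNOR a
g2 = g1 AND a = (d XNOR a) AND a
g3 = g2 XNOR g1 = ((d XNOR a) AND a) XNOR (d XNOR a)
At a=0, b=0, c=0, d=0: circuit gives 0, formula gives 0.
At a=0, b=0, c=0, d=1: circuit gives 1, formula gives 1.
Agrees on all 16 inputs.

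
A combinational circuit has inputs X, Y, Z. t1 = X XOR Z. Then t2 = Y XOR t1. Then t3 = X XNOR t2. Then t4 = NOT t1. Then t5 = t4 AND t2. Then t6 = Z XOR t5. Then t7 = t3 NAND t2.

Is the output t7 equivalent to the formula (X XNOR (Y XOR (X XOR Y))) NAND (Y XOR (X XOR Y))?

No

t1 = X XOR Z
t2 = Y XOR t1 = Y XOR (X XOR Z)
t3 = X XNOR t2 = X XNOR (Y XOR (X XOR Z))
t7 = t3 NAND t2 = (X XNOR (Y XOR (X XOR Z))) NAND (Y XOR (X XOR Z))
At X=1, Y=0, Z=1: circuit gives 1, formula gives 0.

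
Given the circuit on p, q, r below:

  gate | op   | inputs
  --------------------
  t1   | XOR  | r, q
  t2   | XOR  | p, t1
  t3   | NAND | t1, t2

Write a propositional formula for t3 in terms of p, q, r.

(r XOR q) NAND (p XOR (r XOR q))

t1 = r XOR q
t2 = p XOR t1 = p XOR (r XOR q)
t3 = t1 NAND t2 = (r XOR q) NAND (p XOR (r XOR q))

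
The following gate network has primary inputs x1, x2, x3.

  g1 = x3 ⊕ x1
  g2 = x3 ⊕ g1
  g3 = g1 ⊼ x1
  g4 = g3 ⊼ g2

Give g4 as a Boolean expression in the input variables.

g1 = x3 ⊕ x1
g2 = x3 ⊕ g1 = x3 ⊕ (x3 ⊕ x1)
g3 = g1 ⊼ x1 = (x3 ⊕ x1) ⊼ x1
g4 = g3 ⊼ g2 = ((x3 ⊕ x1) ⊼ x1) ⊼ (x3 ⊕ (x3 ⊕ x1))

((x3 ⊕ x1) ⊼ x1) ⊼ (x3 ⊕ (x3 ⊕ x1))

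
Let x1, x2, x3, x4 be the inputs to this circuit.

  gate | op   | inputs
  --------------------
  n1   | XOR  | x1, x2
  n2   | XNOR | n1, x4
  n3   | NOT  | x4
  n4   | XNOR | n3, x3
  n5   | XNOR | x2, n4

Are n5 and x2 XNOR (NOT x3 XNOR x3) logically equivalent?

No

n3 = NOT x4
n4 = n3 XNOR x3 = NOT x4 XNOR x3
n5 = x2 XNOR n4 = x2 XNOR (NOT x4 XNOR x3)
At x1=0, x2=0, x3=0, x4=1: circuit gives 0, formula gives 1.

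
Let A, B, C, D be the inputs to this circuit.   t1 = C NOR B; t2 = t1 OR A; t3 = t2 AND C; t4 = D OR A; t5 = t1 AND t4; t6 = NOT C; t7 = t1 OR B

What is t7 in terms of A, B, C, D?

t1 = C NOR B
t7 = t1 OR B = (C NOR B) OR B

(C NOR B) OR B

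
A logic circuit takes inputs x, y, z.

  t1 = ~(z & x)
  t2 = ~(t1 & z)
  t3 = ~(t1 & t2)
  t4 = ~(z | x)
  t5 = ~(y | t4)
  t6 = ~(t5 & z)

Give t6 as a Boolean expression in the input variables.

~((~(y | (~(z | x)))) & z)

t4 = ~(z | x)
t5 = ~(y | t4) = ~(y | (~(z | x)))
t6 = ~(t5 & z) = ~((~(y | (~(z | x)))) & z)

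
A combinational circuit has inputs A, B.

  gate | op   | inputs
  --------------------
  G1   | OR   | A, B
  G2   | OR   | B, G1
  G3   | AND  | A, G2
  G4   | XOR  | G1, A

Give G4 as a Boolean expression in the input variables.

G1 = A OR B
G4 = G1 XOR A = (A OR B) XOR A

(A OR B) XOR A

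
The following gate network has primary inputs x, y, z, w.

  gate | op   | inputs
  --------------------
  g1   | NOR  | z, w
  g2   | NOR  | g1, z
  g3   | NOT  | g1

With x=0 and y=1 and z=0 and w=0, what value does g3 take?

0

g1 = 0 NOR 0 = 1
g3 = NOT 1 = 0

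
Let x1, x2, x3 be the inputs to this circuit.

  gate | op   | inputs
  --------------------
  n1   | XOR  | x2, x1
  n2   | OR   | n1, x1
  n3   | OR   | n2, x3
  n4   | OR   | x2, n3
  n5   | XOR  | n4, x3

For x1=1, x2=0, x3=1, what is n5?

n1 = 0 XOR 1 = 1
n2 = 1 OR 1 = 1
n3 = 1 OR 1 = 1
n4 = 0 OR 1 = 1
n5 = 1 XOR 1 = 0

0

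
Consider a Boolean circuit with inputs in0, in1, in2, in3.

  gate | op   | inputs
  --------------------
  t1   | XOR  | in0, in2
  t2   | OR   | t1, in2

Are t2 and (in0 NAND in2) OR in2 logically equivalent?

No

t1 = in0 XOR in2
t2 = t1 OR in2 = (in0 XOR in2) OR in2
At in0=0, in1=0, in2=0, in3=0: circuit gives 0, formula gives 1.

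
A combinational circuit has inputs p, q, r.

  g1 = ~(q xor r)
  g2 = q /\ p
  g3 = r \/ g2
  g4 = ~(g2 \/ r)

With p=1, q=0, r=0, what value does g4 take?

g2 = 0 /\ 1 = 0
g4 = ~(0 \/ 0) = 1

1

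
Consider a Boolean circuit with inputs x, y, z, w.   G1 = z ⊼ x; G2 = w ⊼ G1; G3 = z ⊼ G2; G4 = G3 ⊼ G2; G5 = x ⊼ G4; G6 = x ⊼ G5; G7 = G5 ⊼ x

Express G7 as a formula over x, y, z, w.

G1 = z ⊼ x
G2 = w ⊼ G1 = w ⊼ (z ⊼ x)
G3 = z ⊼ G2 = z ⊼ (w ⊼ (z ⊼ x))
G4 = G3 ⊼ G2 = (z ⊼ (w ⊼ (z ⊼ x))) ⊼ (w ⊼ (z ⊼ x))
G5 = x ⊼ G4 = x ⊼ ((z ⊼ (w ⊼ (z ⊼ x))) ⊼ (w ⊼ (z ⊼ x)))
G7 = G5 ⊼ x = (x ⊼ ((z ⊼ (w ⊼ (z ⊼ x))) ⊼ (w ⊼ (z ⊼ x)))) ⊼ x

(x ⊼ ((z ⊼ (w ⊼ (z ⊼ x))) ⊼ (w ⊼ (z ⊼ x)))) ⊼ x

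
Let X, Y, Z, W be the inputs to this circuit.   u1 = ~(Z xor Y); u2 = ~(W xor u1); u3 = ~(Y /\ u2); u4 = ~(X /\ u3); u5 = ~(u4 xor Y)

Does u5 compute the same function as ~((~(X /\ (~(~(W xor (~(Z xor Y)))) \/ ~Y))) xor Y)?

u1 = ~(Z xor Y)
u2 = ~(W xor u1) = ~(W xor (~(Z xor Y)))
u3 = ~(Y /\ u2) = ~(Y /\ (~(W xor (~(Z xor Y)))))
u4 = ~(X /\ u3) = ~(X /\ (~(Y /\ (~(W xor (~(Z xor Y)))))))
u5 = ~(u4 xor Y) = ~((~(X /\ (~(Y /\ (~(W xor (~(Z xor Y)))))))) xor Y)
At X=0, Y=0, Z=0, W=0: circuit gives 0, formula gives 0.
At X=0, Y=1, Z=0, W=0: circuit gives 1, formula gives 1.
Agrees on all 16 inputs.

Yes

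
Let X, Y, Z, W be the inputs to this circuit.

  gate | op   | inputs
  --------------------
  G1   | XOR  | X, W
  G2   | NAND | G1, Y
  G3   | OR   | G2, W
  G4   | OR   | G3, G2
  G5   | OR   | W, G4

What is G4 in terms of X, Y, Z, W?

(((X XOR W) NAND Y) OR W) OR ((X XOR W) NAND Y)

G1 = X XOR W
G2 = G1 NAND Y = (X XOR W) NAND Y
G3 = G2 OR W = ((X XOR W) NAND Y) OR W
G4 = G3 OR G2 = (((X XOR W) NAND Y) OR W) OR ((X XOR W) NAND Y)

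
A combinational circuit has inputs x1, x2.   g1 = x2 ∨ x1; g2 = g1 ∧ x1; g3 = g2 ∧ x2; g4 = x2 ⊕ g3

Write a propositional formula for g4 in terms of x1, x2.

x2 ⊕ (((x2 ∨ x1) ∧ x1) ∧ x2)

g1 = x2 ∨ x1
g2 = g1 ∧ x1 = (x2 ∨ x1) ∧ x1
g3 = g2 ∧ x2 = ((x2 ∨ x1) ∧ x1) ∧ x2
g4 = x2 ⊕ g3 = x2 ⊕ (((x2 ∨ x1) ∧ x1) ∧ x2)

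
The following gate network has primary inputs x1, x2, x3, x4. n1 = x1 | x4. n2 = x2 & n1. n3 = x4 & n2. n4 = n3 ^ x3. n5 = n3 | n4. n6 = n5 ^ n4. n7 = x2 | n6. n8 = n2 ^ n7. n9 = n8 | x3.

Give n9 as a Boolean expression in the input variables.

((x2 & (x1 | x4)) ^ (x2 | (((x4 & (x2 & (x1 | x4))) | ((x4 & (x2 & (x1 | x4))) ^ x3)) ^ ((x4 & (x2 & (x1 | x4))) ^ x3)))) | x3

n1 = x1 | x4
n2 = x2 & n1 = x2 & (x1 | x4)
n3 = x4 & n2 = x4 & (x2 & (x1 | x4))
n4 = n3 ^ x3 = (x4 & (x2 & (x1 | x4))) ^ x3
n5 = n3 | n4 = (x4 & (x2 & (x1 | x4))) | ((x4 & (x2 & (x1 | x4))) ^ x3)
n6 = n5 ^ n4 = ((x4 & (x2 & (x1 | x4))) | ((x4 & (x2 & (x1 | x4))) ^ x3)) ^ ((x4 & (x2 & (x1 | x4))) ^ x3)
n7 = x2 | n6 = x2 | (((x4 & (x2 & (x1 | x4))) | ((x4 & (x2 & (x1 | x4))) ^ x3)) ^ ((x4 & (x2 & (x1 | x4))) ^ x3))
n8 = n2 ^ n7 = (x2 & (x1 | x4)) ^ (x2 | (((x4 & (x2 & (x1 | x4))) | ((x4 & (x2 & (x1 | x4))) ^ x3)) ^ ((x4 & (x2 & (x1 | x4))) ^ x3)))
n9 = n8 | x3 = ((x2 & (x1 | x4)) ^ (x2 | (((x4 & (x2 & (x1 | x4))) | ((x4 & (x2 & (x1 | x4))) ^ x3)) ^ ((x4 & (x2 & (x1 | x4))) ^ x3)))) | x3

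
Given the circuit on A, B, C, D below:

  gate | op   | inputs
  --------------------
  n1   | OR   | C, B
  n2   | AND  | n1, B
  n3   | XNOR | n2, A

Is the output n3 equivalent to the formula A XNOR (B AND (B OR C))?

n1 = C OR B
n2 = n1 AND B = (C OR B) AND B
n3 = n2 XNOR A = ((C OR B) AND B) XNOR A
At A=0, B=1, C=0, D=0: circuit gives 0, formula gives 0.
At A=0, B=0, C=0, D=0: circuit gives 1, formula gives 1.
Agrees on all 16 inputs.

Yes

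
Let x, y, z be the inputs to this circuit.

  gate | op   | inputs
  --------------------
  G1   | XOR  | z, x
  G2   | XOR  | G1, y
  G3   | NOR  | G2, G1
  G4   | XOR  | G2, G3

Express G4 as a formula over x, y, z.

((z XOR x) XOR y) XOR (((z XOR x) XOR y) NOR (z XOR x))

G1 = z XOR x
G2 = G1 XOR y = (z XOR x) XOR y
G3 = G2 NOR G1 = ((z XOR x) XOR y) NOR (z XOR x)
G4 = G2 XOR G3 = ((z XOR x) XOR y) XOR (((z XOR x) XOR y) NOR (z XOR x))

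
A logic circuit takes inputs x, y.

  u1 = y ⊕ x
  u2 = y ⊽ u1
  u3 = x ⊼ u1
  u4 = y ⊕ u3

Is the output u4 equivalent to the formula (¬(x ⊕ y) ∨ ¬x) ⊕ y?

u1 = y ⊕ x
u3 = x ⊼ u1 = x ⊼ (y ⊕ x)
u4 = y ⊕ u3 = y ⊕ (x ⊼ (y ⊕ x))
At x=0, y=1: circuit gives 0, formula gives 0.
At x=0, y=0: circuit gives 1, formula gives 1.
Agrees on all 4 inputs.

Yes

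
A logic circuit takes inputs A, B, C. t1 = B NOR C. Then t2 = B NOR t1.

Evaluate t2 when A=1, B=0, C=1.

t1 = 0 NOR 1 = 0
t2 = 0 NOR 0 = 1

1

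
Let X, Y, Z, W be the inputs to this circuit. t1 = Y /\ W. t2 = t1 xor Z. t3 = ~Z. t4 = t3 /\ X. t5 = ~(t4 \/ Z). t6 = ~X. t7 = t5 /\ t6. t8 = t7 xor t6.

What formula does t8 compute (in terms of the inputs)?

((~((~Z /\ X) \/ Z)) /\ ~X) xor ~X

t3 = ~Z
t4 = t3 /\ X = ~Z /\ X
t5 = ~(t4 \/ Z) = ~((~Z /\ X) \/ Z)
t6 = ~X
t7 = t5 /\ t6 = (~((~Z /\ X) \/ Z)) /\ ~X
t8 = t7 xor t6 = ((~((~Z /\ X) \/ Z)) /\ ~X) xor ~X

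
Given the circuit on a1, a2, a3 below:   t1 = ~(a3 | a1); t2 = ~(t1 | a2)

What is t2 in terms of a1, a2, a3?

~((~(a3 | a1)) | a2)

t1 = ~(a3 | a1)
t2 = ~(t1 | a2) = ~((~(a3 | a1)) | a2)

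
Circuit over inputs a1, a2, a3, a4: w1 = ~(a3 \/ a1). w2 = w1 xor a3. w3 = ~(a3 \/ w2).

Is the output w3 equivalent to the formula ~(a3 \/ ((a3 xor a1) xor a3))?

No

w1 = ~(a3 \/ a1)
w2 = w1 xor a3 = (~(a3 \/ a1)) xor a3
w3 = ~(a3 \/ w2) = ~(a3 \/ ((~(a3 \/ a1)) xor a3))
At a1=0, a2=0, a3=0, a4=0: circuit gives 0, formula gives 1.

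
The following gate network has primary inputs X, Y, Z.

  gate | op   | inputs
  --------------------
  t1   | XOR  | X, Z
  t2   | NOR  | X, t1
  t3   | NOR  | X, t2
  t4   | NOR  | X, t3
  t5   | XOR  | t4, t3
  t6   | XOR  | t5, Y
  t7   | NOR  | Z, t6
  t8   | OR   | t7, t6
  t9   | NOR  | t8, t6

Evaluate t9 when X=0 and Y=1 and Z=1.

t1 = 0 XOR 1 = 1
t2 = 0 NOR 1 = 0
t3 = 0 NOR 0 = 1
t4 = 0 NOR 1 = 0
t5 = 0 XOR 1 = 1
t6 = 1 XOR 1 = 0
t7 = 1 NOR 0 = 0
t8 = 0 OR 0 = 0
t9 = 0 NOR 0 = 1

1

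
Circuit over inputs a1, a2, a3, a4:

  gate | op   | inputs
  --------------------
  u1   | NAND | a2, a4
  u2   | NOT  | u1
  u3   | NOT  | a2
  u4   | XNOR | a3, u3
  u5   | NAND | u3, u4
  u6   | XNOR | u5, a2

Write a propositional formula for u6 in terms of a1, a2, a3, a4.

(NOT a2 NAND (a3 XNOR NOT a2)) XNOR a2

u3 = NOT a2
u4 = a3 XNOR u3 = a3 XNOR NOT a2
u5 = u3 NAND u4 = NOT a2 NAND (a3 XNOR NOT a2)
u6 = u5 XNOR a2 = (NOT a2 NAND (a3 XNOR NOT a2)) XNOR a2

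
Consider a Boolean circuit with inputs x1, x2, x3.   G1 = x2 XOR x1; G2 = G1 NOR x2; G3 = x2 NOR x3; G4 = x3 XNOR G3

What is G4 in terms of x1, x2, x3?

G3 = x2 NOR x3
G4 = x3 XNOR G3 = x3 XNOR (x2 NOR x3)

x3 XNOR (x2 NOR x3)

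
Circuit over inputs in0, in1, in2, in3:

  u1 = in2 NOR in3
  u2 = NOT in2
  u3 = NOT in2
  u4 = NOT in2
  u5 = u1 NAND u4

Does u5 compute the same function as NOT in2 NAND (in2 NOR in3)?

Yes

u1 = in2 NOR in3
u4 = NOT in2
u5 = u1 NAND u4 = (in2 NOR in3) NAND NOT in2
At in0=0, in1=0, in2=0, in3=0: circuit gives 0, formula gives 0.
At in0=0, in1=0, in2=0, in3=1: circuit gives 1, formula gives 1.
Agrees on all 16 inputs.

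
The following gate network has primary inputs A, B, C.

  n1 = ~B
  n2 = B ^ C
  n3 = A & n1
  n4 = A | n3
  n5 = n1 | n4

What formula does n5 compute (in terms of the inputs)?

~B | (A | (A & ~B))

n1 = ~B
n3 = A & n1 = A & ~B
n4 = A | n3 = A | (A & ~B)
n5 = n1 | n4 = ~B | (A | (A & ~B))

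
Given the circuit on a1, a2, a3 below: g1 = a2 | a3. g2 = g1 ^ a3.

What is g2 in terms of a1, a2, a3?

(a2 | a3) ^ a3

g1 = a2 | a3
g2 = g1 ^ a3 = (a2 | a3) ^ a3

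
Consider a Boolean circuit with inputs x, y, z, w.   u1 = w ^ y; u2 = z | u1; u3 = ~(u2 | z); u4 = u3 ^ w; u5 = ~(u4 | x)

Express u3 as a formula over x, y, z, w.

u1 = w ^ y
u2 = z | u1 = z | (w ^ y)
u3 = ~(u2 | z) = ~((z | (w ^ y)) | z)

~((z | (w ^ y)) | z)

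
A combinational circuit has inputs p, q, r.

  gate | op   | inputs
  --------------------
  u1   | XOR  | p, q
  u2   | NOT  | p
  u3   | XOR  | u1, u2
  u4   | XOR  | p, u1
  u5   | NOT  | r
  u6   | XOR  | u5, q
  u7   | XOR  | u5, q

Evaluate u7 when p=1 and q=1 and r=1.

1

u5 = NOT 1 = 0
u7 = 0 XOR 1 = 1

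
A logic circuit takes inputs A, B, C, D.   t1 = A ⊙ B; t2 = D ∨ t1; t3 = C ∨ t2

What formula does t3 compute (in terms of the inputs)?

C ∨ (D ∨ (A ⊙ B))

t1 = A ⊙ B
t2 = D ∨ t1 = D ∨ (A ⊙ B)
t3 = C ∨ t2 = C ∨ (D ∨ (A ⊙ B))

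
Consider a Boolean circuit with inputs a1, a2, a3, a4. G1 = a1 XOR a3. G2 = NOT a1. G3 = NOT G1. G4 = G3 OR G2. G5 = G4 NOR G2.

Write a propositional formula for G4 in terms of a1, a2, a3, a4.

NOT (a1 XOR a3) OR NOT a1

G1 = a1 XOR a3
G2 = NOT a1
G3 = NOT G1 = NOT (a1 XOR a3)
G4 = G3 OR G2 = NOT (a1 XOR a3) OR NOT a1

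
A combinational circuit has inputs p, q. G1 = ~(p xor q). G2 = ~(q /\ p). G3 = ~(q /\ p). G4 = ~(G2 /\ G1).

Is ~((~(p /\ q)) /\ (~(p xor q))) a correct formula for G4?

G1 = ~(p xor q)
G2 = ~(q /\ p)
G4 = ~(G2 /\ G1) = ~((~(q /\ p)) /\ (~(p xor q)))
At p=0, q=0: circuit gives 0, formula gives 0.
At p=0, q=1: circuit gives 1, formula gives 1.
Agrees on all 4 inputs.

Yes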